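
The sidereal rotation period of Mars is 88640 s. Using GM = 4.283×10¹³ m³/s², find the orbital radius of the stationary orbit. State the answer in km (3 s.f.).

A synchronous orbit has period T, so by Kepler's third law a = (μT²/4π²)^(1/3).
μT²/4π² = 4.283×10¹³ × (8.864×10⁴)² / 39.48 = 8.524×10²¹ m³.
a = 2.043×10⁷ m = 20428 km.

r_sync ≈ 20400 km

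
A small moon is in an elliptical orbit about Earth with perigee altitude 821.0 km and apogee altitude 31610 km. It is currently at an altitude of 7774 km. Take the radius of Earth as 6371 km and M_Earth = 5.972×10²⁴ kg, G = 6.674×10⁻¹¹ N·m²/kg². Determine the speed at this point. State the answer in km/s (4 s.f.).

μ = GM = 6.674×10⁻¹¹ × 5.972×10²⁴ = 3.986×10¹⁴ m³/s².
r_p = 6371 + 821.0 = 7192.0 km = 7.1920×10⁶ m.
r_a = 6371 + 31610 = 37981 km = 3.7981×10⁷ m.
r = 6371 + 7774 = 14145 km = 1.414×10⁷ m.
Semi-major axis a = (r_p + r_a)/2 = 22586 km = 2.259×10⁷ m.
Vis-viva: v² = μ(2/r − 1/a) = 3.986×10¹⁴ × (1.414×10⁻⁷ − 4.427×10⁻⁸) = 3.871×10⁷ m²/s².
v = 6222 m/s = 6.222 km/s.

v ≈ 6.222 km/s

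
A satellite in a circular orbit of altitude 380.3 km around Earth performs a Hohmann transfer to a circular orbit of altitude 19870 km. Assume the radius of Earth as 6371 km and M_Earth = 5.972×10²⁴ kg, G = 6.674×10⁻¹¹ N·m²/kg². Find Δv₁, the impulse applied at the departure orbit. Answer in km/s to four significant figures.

μ = GM = 6.674×10⁻¹¹ × 5.972×10²⁴ = 3.986×10¹⁴ m³/s².
r₁ = 6371 + 380.3 = 6751.3 km = 6.7513×10⁶ m.
r₂ = 6371 + 19870 = 26241 km = 2.6241×10⁷ m.
Transfer ellipse a_t = (r₁ + r₂)/2 = 1.650×10⁷ m.
At r₁: circular v_c1 = √(μ/r₁) = 7684 m/s; transfer-perigee v_p = √[μ(2/r₁ − 1/a_t)] = 9691 m/s.
Δv₁ = v_p − v_c1 = 2007 m/s.
= 2.007 km/s.

Δv ≈ 2.007 km/s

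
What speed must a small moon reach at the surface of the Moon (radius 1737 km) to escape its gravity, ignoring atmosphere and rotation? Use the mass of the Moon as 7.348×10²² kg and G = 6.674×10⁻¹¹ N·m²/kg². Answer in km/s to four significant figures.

μ = GM = 6.674×10⁻¹¹ × 7.348×10²² = 4.904×10¹² m³/s².
r = R = 1.737×10⁶ m.
Escape speed v_esc = √(2μ/r) = √(2 × 4.904×10¹² / 1.737×10⁶) = √(5.647×10⁶) = 2376 m/s.
= 2.376 km/s.

v_esc ≈ 2.376 km/s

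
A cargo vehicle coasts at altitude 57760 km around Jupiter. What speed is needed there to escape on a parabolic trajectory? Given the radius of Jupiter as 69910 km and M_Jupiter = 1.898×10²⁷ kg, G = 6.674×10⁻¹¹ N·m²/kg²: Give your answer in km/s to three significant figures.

v_esc ≈ 44.5 km/s

μ = GM = 6.674×10⁻¹¹ × 1.898×10²⁷ = 1.267×10¹⁷ m³/s².
r = 69910 + 57760 = 127670 km = 1.2767×10⁸ m.
Escape speed v_esc = √(2μ/r) = √(2 × 1.267×10¹⁷ / 1.277×10⁸) = √(1.984×10⁹) = 44550 m/s.
= 44.55 km/s.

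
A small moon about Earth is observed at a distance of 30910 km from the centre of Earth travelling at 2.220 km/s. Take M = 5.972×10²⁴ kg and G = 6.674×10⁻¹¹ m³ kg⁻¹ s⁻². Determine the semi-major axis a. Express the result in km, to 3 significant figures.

μ = GM = 6.674×10⁻¹¹ × 5.972×10²⁴ = 3.986×10¹⁴ m³/s².
r = 3.091×10⁷ m.
Vis-viva rearranged: 1/a = 2/r − v²/μ = 6.470×10⁻⁸ − 1.237×10⁻⁸ = 5.234×10⁻⁸ m⁻¹.
a = 1.911×10⁷ m = 19106 km.

a ≈ 19100 km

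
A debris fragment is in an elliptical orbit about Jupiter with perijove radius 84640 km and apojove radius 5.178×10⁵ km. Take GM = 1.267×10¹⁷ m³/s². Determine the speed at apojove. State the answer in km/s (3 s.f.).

v ≈ 8.29 km/s

Semi-major axis a = (r_p + r_a)/2 = 3.0122×10⁵ km = 3.012×10⁸ m.
Vis-viva: v² = μ(2/r − 1/a) = 1.267×10¹⁷ × (3.862×10⁻⁹ − 3.320×10⁻⁹) = 6.876×10⁷ m²/s².
v = 8292 m/s = 8.292 km/s.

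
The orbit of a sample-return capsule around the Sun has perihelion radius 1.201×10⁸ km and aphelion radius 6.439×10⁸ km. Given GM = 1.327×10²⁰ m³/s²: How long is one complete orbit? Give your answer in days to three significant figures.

T ≈ 1490 days

Semi-major axis a = (r_p + r_a)/2 = (1.2010×10⁸ + 6.4390×10⁸)/2 = 3.8200×10⁸ km = 3.820×10¹¹ m.
By Kepler's third law T = 2π√(a³/μ) = 2π × 2.050×10⁷ = 1.288×10⁸ s.
= 1490 days.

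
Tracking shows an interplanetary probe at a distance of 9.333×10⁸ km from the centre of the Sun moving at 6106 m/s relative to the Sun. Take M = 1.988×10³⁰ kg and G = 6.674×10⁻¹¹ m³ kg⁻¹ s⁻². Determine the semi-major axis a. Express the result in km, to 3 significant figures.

a ≈ 5.37×10⁸ km

μ = GM = 6.674×10⁻¹¹ × 1.988×10³⁰ = 1.327×10²⁰ m³/s².
r = 9.333×10¹¹ m.
Specific orbital energy ε = v²/2 − μ/r = (6106)²/2 − 1.327×10²⁰/9.333×10¹¹ = -1.235×10⁸ J/kg.
Since ε = −μ/(2a), a = −μ/(2ε) = 5.371×10¹¹ m = 5.3708×10⁸ km.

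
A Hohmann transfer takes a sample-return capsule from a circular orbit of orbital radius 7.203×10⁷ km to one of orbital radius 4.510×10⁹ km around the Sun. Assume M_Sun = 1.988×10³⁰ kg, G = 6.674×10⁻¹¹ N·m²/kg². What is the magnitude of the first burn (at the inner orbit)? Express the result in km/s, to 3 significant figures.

Δv ≈ 17.3 km/s

μ = GM = 6.674×10⁻¹¹ × 1.988×10³⁰ = 1.327×10²⁰ m³/s².
r₁ = 7.203×10⁷ km = 7.203×10¹⁰ m.
r₂ = 4.510×10⁹ km = 4.510×10¹² m.
Transfer ellipse a_t = (r₁ + r₂)/2 = 2.291×10¹² m.
At r₁: circular v_c1 = √(μ/r₁) = 42920 m/s; transfer-perihelion v_p = √[μ(2/r₁ − 1/a_t)] = 60220 m/s.
Δv₁ = v_p − v_c1 = 17300 m/s.
= 17.30 km/s.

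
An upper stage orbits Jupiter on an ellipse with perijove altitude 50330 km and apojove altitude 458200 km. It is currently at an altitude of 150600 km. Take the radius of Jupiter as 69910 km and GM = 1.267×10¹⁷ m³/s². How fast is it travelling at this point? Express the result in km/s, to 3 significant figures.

v ≈ 27.5 km/s

r_p = 69910 + 50330 = 120240 km = 1.2024×10⁸ m.
r_a = 69910 + 458200 = 528110 km = 5.2811×10⁸ m.
r = 69910 + 150600 = 2.2051×10⁵ km = 2.205×10⁸ m.
Semi-major axis a = (r_p + r_a)/2 = 3.2418×10⁵ km = 3.242×10⁸ m.
Vis-viva: v² = μ(2/r − 1/a) = 1.267×10¹⁷ × (9.070×10⁻⁹ − 3.085×10⁻⁹) = 7.583×10⁸ m²/s².
v = 27540 m/s = 27.54 km/s.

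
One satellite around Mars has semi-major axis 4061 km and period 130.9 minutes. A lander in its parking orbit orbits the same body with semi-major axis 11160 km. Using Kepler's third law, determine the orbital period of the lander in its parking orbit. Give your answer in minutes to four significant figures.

Kepler's third law: T² ∝ a³, so T₂ = T₁ (a₂/a₁)^(3/2).
a₂/a₁ = 2.748, (a₂/a₁)^(3/2) = 4.556.
T₂ = 130.9 × 4.556 = 596.3 minutes.

T₂ ≈ 596.3 minutes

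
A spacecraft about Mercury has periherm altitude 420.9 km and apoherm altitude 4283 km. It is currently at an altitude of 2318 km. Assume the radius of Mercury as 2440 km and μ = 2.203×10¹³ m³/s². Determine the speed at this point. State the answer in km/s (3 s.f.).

r_p = 2440 + 420.9 = 2860.9 km = 2.8609×10⁶ m.
r_a = 2440 + 4283 = 6723.0 km = 6.7230×10⁶ m.
r = 2440 + 2318 = 4758.0 km = 4.758×10⁶ m.
Semi-major axis a = (r_p + r_a)/2 = 4791.9 km = 4.792×10⁶ m.
Vis-viva: v² = μ(2/r − 1/a) = 2.203×10¹³ × (4.203×10⁻⁷ − 2.087×10⁻⁷) = 4.663×10⁶ m²/s².
v = 2159 m/s = 2.159 km/s.

v ≈ 2.16 km/s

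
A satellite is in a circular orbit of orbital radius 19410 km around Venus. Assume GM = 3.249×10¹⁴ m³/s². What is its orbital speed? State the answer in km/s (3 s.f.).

r = 19410 km = 1.941×10⁷ m.
For a circular orbit v = √(μ/r) = √(3.249×10¹⁴ / 1.941×10⁷) = √(1.674×10⁷) = 4091 m/s.
That is 4.091 km/s.

v ≈ 4.09 km/s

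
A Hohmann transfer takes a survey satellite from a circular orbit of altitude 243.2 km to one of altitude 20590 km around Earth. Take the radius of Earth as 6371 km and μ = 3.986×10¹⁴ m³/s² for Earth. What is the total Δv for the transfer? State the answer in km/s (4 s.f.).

Δv_total ≈ 3.506 km/s

r₁ = 6371 + 243.2 = 6614.2 km = 6.6142×10⁶ m.
r₂ = 6371 + 20590 = 26961 km = 2.6961×10⁷ m.
Transfer ellipse a_t = (r₁ + r₂)/2 = 1.679×10⁷ m.
At r₁: circular v_c1 = √(μ/r₁) = 7763 m/s; transfer-perigee v_p = √[μ(2/r₁ − 1/a_t)] = 9838 m/s.
Δv₁ = v_p − v_c1 = 2075 m/s.
At r₂: circular v_c2 = √(μ/r₂) = 3845 m/s; transfer-apogee v_a = √[μ(2/r₂ − 1/a_t)] = 2413 m/s.
Δv₂ = v_c2 − v_a = 1432 m/s.
Total Δv = Δv₁ + Δv₂ = 3506 m/s = 3.506 km/s.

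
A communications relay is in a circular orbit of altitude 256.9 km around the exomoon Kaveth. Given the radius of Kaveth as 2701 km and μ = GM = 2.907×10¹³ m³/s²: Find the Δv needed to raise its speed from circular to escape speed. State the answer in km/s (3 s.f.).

r = 2701 + 256.9 = 2957.9 km = 2.9579×10⁶ m.
Circular speed v_c = √(μ/r) = 3135 m/s.
Escape speed v_esc = √(2μ/r) = √2 × v_c = 4433 m/s.
Δv = v_esc − v_c = 1299 m/s = 1.299 km/s.

Δv ≈ 1.30 km/s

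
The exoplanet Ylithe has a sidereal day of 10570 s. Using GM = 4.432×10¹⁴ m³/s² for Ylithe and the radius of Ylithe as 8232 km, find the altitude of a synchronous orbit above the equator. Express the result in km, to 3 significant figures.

h_sync ≈ 2550 km

A synchronous orbit has period T, so by Kepler's third law a = (μT²/4π²)^(1/3).
μT²/4π² = 4.432×10¹⁴ × (1.057×10⁴)² / 39.48 = 1.254×10²¹ m³.
a = 1.078×10⁷ m = 10784 km.
Altitude h = a − R = 10784 − 8232 = 2552.4 km.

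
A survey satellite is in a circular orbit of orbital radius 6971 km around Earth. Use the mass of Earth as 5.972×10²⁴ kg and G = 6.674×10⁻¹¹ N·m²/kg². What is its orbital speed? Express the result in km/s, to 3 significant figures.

v ≈ 7.56 km/s

μ = GM = 6.674×10⁻¹¹ × 5.972×10²⁴ = 3.986×10¹⁴ m³/s².
r = 6971 km = 6.971×10⁶ m.
For a circular orbit v = √(μ/r) = √(3.986×10¹⁴ / 6.971×10⁶) = √(5.718×10⁷) = 7561 m/s.
That is 7.561 km/s.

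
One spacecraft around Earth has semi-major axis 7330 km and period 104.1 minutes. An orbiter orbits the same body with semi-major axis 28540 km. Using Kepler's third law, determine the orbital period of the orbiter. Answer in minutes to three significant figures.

Kepler's third law: T² ∝ a³, so T₂ = T₁ (a₂/a₁)^(3/2).
a₂/a₁ = 3.894, (a₂/a₁)^(3/2) = 7.683.
T₂ = 104.1 × 7.683 = 799.8 minutes.

T₂ ≈ 800 minutes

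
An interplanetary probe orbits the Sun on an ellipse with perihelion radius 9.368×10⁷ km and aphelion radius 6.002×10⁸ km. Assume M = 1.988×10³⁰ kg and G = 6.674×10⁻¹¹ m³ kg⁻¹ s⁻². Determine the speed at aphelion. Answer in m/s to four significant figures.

μ = GM = 6.674×10⁻¹¹ × 1.988×10³⁰ = 1.327×10²⁰ m³/s².
Semi-major axis a = (r_p + r_a)/2 = 3.4694×10⁸ km = 3.469×10¹¹ m.
Vis-viva: v² = μ(2/r − 1/a) = 1.327×10²⁰ × (3.332×10⁻¹² − 2.882×10⁻¹²) = 5.969×10⁷ m²/s².
v = 7726 m/s.

v ≈ 7726 m/s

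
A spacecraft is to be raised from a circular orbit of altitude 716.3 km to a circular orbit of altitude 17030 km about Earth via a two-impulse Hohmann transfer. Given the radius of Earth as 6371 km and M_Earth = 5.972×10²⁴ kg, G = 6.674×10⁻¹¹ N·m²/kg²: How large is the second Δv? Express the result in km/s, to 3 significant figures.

Δv ≈ 1.31 km/s

μ = GM = 6.674×10⁻¹¹ × 5.972×10²⁴ = 3.986×10¹⁴ m³/s².
r₁ = 6371 + 716.3 = 7087.3 km = 7.0873×10⁶ m.
r₂ = 6371 + 17030 = 23401 km = 2.3401×10⁷ m.
Transfer ellipse a_t = (r₁ + r₂)/2 = 1.524×10⁷ m.
At r₁: circular v_c1 = √(μ/r₁) = 7499 m/s; transfer-perigee v_p = √[μ(2/r₁ − 1/a_t)] = 9291 m/s.
At r₂: circular v_c2 = √(μ/r₂) = 4127 m/s; transfer-apogee v_a = √[μ(2/r₂ − 1/a_t)] = 2814 m/s.
Δv₂ = v_c2 − v_a = 1313 m/s.
= 1.313 km/s.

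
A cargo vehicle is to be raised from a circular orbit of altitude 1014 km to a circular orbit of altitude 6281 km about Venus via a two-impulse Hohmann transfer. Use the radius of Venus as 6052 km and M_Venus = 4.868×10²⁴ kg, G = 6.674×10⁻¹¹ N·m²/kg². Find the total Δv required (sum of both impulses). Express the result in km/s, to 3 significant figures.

Δv_total ≈ 1.62 km/s

μ = GM = 6.674×10⁻¹¹ × 4.868×10²⁴ = 3.249×10¹⁴ m³/s².
r₁ = 6052 + 1014 = 7066.0 km = 7.0660×10⁶ m.
r₂ = 6052 + 6281 = 12333 km = 1.2333×10⁷ m.
Transfer ellipse a_t = (r₁ + r₂)/2 = 9.700×10⁶ m.
At r₁: circular v_c1 = √(μ/r₁) = 6781 m/s; transfer-periapsis v_p = √[μ(2/r₁ − 1/a_t)] = 7646 m/s.
Δv₁ = v_p − v_c1 = 865.3 m/s.
At r₂: circular v_c2 = √(μ/r₂) = 5133 m/s; transfer-apoapsis v_a = √[μ(2/r₂ − 1/a_t)] = 4381 m/s.
Δv₂ = v_c2 − v_a = 751.8 m/s.
Total Δv = Δv₁ + Δv₂ = 1617 m/s = 1.617 km/s.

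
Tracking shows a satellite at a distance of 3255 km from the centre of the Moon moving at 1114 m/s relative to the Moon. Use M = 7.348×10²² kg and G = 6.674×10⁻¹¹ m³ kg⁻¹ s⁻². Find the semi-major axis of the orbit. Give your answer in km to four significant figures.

μ = GM = 6.674×10⁻¹¹ × 7.348×10²² = 4.904×10¹² m³/s².
r = 3.255×10⁶ m.
Vis-viva rearranged: 1/a = 2/r − v²/μ = 6.144×10⁻⁷ − 2.531×10⁻⁷ = 3.614×10⁻⁷ m⁻¹.
a = 2.767×10⁶ m = 2767.1 km.

a ≈ 2767 km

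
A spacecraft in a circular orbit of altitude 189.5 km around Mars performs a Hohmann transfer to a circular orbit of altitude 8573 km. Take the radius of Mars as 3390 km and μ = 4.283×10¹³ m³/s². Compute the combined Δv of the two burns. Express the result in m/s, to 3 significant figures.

r₁ = 3390 + 189.5 = 3579.5 km = 3.5795×10⁶ m.
r₂ = 3390 + 8573 = 11963 km = 1.1963×10⁷ m.
Transfer ellipse a_t = (r₁ + r₂)/2 = 7.771×10⁶ m.
At r₁: circular v_c1 = √(μ/r₁) = 3459 m/s; transfer-periapsis v_p = √[μ(2/r₁ − 1/a_t)] = 4292 m/s.
Δv₁ = v_p − v_c1 = 832.7 m/s.
At r₂: circular v_c2 = √(μ/r₂) = 1892 m/s; transfer-apoapsis v_a = √[μ(2/r₂ − 1/a_t)] = 1284 m/s.
Δv₂ = v_c2 − v_a = 608.0 m/s.
Total Δv = Δv₁ + Δv₂ = 1441 m/s.

Δv_total ≈ 1440 m/s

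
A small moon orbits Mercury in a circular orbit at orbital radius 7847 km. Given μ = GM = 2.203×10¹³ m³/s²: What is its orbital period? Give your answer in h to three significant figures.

T ≈ 8.17 h

r = 7847 km = 7.847×10⁶ m.
Kepler's third law: T = 2π√(r³/μ) = 2π√((7.847×10⁶)³ / 2.203×10¹³).
r³/μ = 2.193×10⁷ s², so T = 2π × 4.683×10³ = 2.943×10⁴ s.
Converting: 2.943×10⁴ s ÷ 3600 = 8.174 h.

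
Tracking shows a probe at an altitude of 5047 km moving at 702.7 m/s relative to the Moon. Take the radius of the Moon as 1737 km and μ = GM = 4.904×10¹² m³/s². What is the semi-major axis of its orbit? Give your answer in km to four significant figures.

a ≈ 5151 km

r = 1737 + 5047 = 6784.0 km = 6.784×10⁶ m.
Vis-viva rearranged: 1/a = 2/r − v²/μ = 2.948×10⁻⁷ − 1.007×10⁻⁷ = 1.941×10⁻⁷ m⁻¹.
a = 5.151×10⁶ m = 5151.4 km.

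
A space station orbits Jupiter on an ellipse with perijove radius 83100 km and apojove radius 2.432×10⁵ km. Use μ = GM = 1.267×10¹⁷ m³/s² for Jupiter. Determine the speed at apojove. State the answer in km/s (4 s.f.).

v ≈ 16.29 km/s

Semi-major axis a = (r_p + r_a)/2 = 1.6315×10⁵ km = 1.632×10⁸ m.
Vis-viva: v² = μ(2/r − 1/a) = 1.267×10¹⁷ × (8.224×10⁻⁹ − 6.129×10⁻⁹) = 2.654×10⁸ m²/s².
v = 16290 m/s = 16.29 km/s.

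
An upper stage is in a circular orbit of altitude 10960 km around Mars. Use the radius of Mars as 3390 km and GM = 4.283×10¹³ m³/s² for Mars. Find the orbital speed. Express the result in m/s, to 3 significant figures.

v ≈ 1730 m/s

r = 3390 + 10960 = 14350 km = 1.4350×10⁷ m.
For a circular orbit v = √(μ/r) = √(4.283×10¹³ / 1.435×10⁷) = √(2.985×10⁶) = 1728 m/s.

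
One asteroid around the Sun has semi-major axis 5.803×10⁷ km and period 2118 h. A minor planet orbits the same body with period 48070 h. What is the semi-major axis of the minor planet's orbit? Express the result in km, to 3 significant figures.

Kepler's third law: a³ ∝ T², so a₂ = a₁ (T₂/T₁)^(2/3).
T₂/T₁ = 22.70, (T₂/T₁)^(2/3) = 8.016.
a₂ = 5.803×10⁷ × 8.016 = 4.652×10⁸ km.

a₂ ≈ 4.65×10⁸ km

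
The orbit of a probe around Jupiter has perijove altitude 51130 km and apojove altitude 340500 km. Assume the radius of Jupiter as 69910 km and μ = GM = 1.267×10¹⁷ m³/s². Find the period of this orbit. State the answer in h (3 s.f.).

T ≈ 21.2 h

r_p = 69910 + 51130 = 121040 km = 1.2104×10⁸ m.
r_a = 69910 + 340500 = 410410 km = 4.1041×10⁸ m.
Semi-major axis a = (r_p + r_a)/2 = (1.2104×10⁵ + 4.1041×10⁵)/2 = 2.6572×10⁵ km = 2.657×10⁸ m.
By Kepler's third law T = 2π√(a³/μ) = 2π × 1.217×10⁴ = 7.646×10⁴ s.
= 21.24 h.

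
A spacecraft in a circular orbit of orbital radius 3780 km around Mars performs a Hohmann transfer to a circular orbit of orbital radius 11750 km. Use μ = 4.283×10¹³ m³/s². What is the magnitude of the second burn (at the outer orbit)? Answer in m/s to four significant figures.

Δv ≈ 577.1 m/s

r₁ = 3780 km = 3.780×10⁶ m.
r₂ = 11750 km = 1.175×10⁷ m.
Transfer ellipse a_t = (r₁ + r₂)/2 = 7.765×10⁶ m.
At r₁: circular v_c1 = √(μ/r₁) = 3366 m/s; transfer-periapsis v_p = √[μ(2/r₁ − 1/a_t)] = 4141 m/s.
At r₂: circular v_c2 = √(μ/r₂) = 1909 m/s; transfer-apoapsis v_a = √[μ(2/r₂ − 1/a_t)] = 1332 m/s.
Δv₂ = v_c2 − v_a = 577.1 m/s.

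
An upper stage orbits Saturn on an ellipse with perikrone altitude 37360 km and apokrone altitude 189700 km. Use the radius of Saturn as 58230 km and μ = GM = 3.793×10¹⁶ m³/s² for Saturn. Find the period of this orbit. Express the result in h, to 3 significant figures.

T ≈ 20.2 h

r_p = 58230 + 37360 = 95590 km = 9.5590×10⁷ m.
r_a = 58230 + 189700 = 247930 km = 2.4793×10⁸ m.
Semi-major axis a = (r_p + r_a)/2 = (95590 + 2.4793×10⁵)/2 = 1.7176×10⁵ km = 1.718×10⁸ m.
By Kepler's third law T = 2π√(a³/μ) = 2π × 1.156×10⁴ = 7.262×10⁴ s.
= 20.17 h.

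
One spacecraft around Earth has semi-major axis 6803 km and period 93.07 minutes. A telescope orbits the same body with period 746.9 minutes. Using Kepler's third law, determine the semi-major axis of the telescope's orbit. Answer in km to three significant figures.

Kepler's third law: a³ ∝ T², so a₂ = a₁ (T₂/T₁)^(2/3).
T₂/T₁ = 8.025, (T₂/T₁)^(2/3) = 4.008.
a₂ = 6803 × 4.008 = 27270 km.

a₂ ≈ 27300 km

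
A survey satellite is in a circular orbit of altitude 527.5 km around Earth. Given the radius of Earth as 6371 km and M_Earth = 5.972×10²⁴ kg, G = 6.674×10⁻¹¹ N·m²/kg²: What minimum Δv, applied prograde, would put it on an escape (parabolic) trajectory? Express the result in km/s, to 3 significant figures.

μ = GM = 6.674×10⁻¹¹ × 5.972×10²⁴ = 3.986×10¹⁴ m³/s².
r = 6371 + 527.5 = 6898.5 km = 6.8985×10⁶ m.
Circular speed v_c = √(μ/r) = 7601 m/s.
Escape speed v_esc = √(2μ/r) = √2 × v_c = 10750 m/s.
Δv = v_esc − v_c = 3148 m/s = 3.148 km/s.

Δv ≈ 3.15 km/s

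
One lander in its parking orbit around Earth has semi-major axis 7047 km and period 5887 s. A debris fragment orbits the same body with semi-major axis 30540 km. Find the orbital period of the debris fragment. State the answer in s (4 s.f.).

T₂ ≈ 53110 s

Kepler's third law: T² ∝ a³, so T₂ = T₁ (a₂/a₁)^(3/2).
a₂/a₁ = 4.334, (a₂/a₁)^(3/2) = 9.022.
T₂ = 5887 × 9.022 = 53110 s.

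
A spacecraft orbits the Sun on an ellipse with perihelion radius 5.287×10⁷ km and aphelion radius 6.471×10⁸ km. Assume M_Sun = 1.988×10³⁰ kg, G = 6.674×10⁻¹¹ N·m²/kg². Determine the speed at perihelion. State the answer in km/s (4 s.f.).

v ≈ 68.12 km/s

μ = GM = 6.674×10⁻¹¹ × 1.988×10³⁰ = 1.327×10²⁰ m³/s².
Semi-major axis a = (r_p + r_a)/2 = 3.4998×10⁸ km = 3.500×10¹¹ m.
Vis-viva: v² = μ(2/r − 1/a) = 1.327×10²⁰ × (3.783×10⁻¹¹ − 2.857×10⁻¹²) = 4.640×10⁹ m²/s².
v = 68120 m/s = 68.12 km/s.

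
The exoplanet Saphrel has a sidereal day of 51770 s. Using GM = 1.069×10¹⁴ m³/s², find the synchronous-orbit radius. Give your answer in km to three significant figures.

A synchronous orbit has period T, so by Kepler's third law a = (μT²/4π²)^(1/3).
μT²/4π² = 1.069×10¹⁴ × (5.177×10⁴)² / 39.48 = 7.257×10²¹ m³.
a = 1.936×10⁷ m = 19361 km.

r_sync ≈ 19400 km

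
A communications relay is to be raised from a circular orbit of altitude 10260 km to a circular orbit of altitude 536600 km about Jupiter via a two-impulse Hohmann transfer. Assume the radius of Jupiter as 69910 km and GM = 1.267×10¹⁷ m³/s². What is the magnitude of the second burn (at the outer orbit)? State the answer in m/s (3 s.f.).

r₁ = 69910 + 10260 = 80170 km = 8.0170×10⁷ m.
r₂ = 69910 + 536600 = 606510 km = 6.0651×10⁸ m.
Transfer ellipse a_t = (r₁ + r₂)/2 = 3.433×10⁸ m.
At r₁: circular v_c1 = √(μ/r₁) = 39750 m/s; transfer-perijove v_p = √[μ(2/r₁ − 1/a_t)] = 52840 m/s.
At r₂: circular v_c2 = √(μ/r₂) = 14450 m/s; transfer-apojove v_a = √[μ(2/r₂ − 1/a_t)] = 6984 m/s.
Δv₂ = v_c2 − v_a = 7469 m/s.

Δv ≈ 7470 m/s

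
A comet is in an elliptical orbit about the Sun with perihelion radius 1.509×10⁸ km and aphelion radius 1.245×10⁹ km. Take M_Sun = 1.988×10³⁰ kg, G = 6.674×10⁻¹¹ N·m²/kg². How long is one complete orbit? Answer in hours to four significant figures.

μ = GM = 6.674×10⁻¹¹ × 1.988×10³⁰ = 1.327×10²⁰ m³/s².
Semi-major axis a = (r_p + r_a)/2 = (1.5090×10⁸ + 1.2450×10⁹)/2 = 6.9795×10⁸ km = 6.980×10¹¹ m.
By Kepler's third law T = 2π√(a³/μ) = 2π × 5.062×10⁷ = 3.181×10⁸ s.
= 88350 hours.

T ≈ 88350 hours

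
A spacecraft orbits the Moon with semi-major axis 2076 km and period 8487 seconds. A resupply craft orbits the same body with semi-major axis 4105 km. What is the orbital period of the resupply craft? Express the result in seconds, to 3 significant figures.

Kepler's third law: T² ∝ a³, so T₂ = T₁ (a₂/a₁)^(3/2).
a₂/a₁ = 1.977, (a₂/a₁)^(3/2) = 2.781.
T₂ = 8487 × 2.781 = 23600 seconds.

T₂ ≈ 23600 seconds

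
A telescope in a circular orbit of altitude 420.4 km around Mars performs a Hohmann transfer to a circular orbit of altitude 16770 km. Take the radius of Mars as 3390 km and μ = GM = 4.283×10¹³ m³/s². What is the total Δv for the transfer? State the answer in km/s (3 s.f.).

r₁ = 3390 + 420.4 = 3810.4 km = 3.8104×10⁶ m.
r₂ = 3390 + 16770 = 20160 km = 2.0160×10⁷ m.
Transfer ellipse a_t = (r₁ + r₂)/2 = 1.199×10⁷ m.
At r₁: circular v_c1 = √(μ/r₁) = 3353 m/s; transfer-periapsis v_p = √[μ(2/r₁ − 1/a_t)] = 4348 m/s.
Δv₁ = v_p − v_c1 = 995.6 m/s.
At r₂: circular v_c2 = √(μ/r₂) = 1458 m/s; transfer-apoapsis v_a = √[μ(2/r₂ − 1/a_t)] = 821.8 m/s.
Δv₂ = v_c2 − v_a = 635.7 m/s.
Total Δv = Δv₁ + Δv₂ = 1631 m/s = 1.631 km/s.

Δv_total ≈ 1.63 km/s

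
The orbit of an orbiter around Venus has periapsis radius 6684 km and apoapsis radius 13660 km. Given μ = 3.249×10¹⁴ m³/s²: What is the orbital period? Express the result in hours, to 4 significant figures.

Semi-major axis a = (r_p + r_a)/2 = (6684.0 + 13660)/2 = 10172 km = 1.017×10⁷ m.
By Kepler's third law T = 2π√(a³/μ) = 2π × 1.800×10³ = 1.131×10⁴ s.
= 3.141 hours.

T ≈ 3.141 hours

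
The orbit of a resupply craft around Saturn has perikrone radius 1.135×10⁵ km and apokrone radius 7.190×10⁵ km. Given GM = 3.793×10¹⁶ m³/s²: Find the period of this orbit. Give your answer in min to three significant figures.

Semi-major axis a = (r_p + r_a)/2 = (1.1350×10⁵ + 7.1900×10⁵)/2 = 4.1625×10⁵ km = 4.162×10⁸ m.
By Kepler's third law T = 2π√(a³/μ) = 2π × 4.361×10⁴ = 2.740×10⁵ s.
= 4566 min.

T ≈ 4570 min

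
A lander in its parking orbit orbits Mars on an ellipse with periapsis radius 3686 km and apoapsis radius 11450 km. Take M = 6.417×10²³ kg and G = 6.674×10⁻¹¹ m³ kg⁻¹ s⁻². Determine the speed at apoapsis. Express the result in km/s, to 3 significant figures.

μ = GM = 6.674×10⁻¹¹ × 6.417×10²³ = 4.283×10¹³ m³/s².
Semi-major axis a = (r_p + r_a)/2 = 7568.0 km = 7.568×10⁶ m.
Vis-viva: v² = μ(2/r − 1/a) = 4.283×10¹³ × (1.747×10⁻⁷ − 1.321×10⁻⁷) = 1.822×10⁶ m²/s².
v = 1350 m/s = 1.350 km/s.

v ≈ 1.35 km/s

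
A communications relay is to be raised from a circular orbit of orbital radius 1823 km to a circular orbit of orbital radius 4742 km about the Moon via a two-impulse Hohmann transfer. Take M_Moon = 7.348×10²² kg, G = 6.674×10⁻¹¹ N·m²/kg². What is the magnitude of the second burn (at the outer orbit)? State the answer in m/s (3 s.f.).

Δv ≈ 259 m/s

μ = GM = 6.674×10⁻¹¹ × 7.348×10²² = 4.904×10¹² m³/s².
r₁ = 1823 km = 1.823×10⁶ m.
r₂ = 4742 km = 4.742×10⁶ m.
Transfer ellipse a_t = (r₁ + r₂)/2 = 3.282×10⁶ m.
At r₁: circular v_c1 = √(μ/r₁) = 1640 m/s; transfer-perilune v_p = √[μ(2/r₁ − 1/a_t)] = 1971 m/s.
At r₂: circular v_c2 = √(μ/r₂) = 1017 m/s; transfer-apolune v_a = √[μ(2/r₂ − 1/a_t)] = 757.9 m/s.
Δv₂ = v_c2 − v_a = 259.1 m/s.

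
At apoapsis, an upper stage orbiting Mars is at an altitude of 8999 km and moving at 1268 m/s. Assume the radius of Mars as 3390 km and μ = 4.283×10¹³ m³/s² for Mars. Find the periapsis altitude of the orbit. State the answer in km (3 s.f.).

r_a = 3390 + 8999 = 12389 km = 1.239×10⁷ m.
Specific energy ε = v²/2 − μ/r = -2.653×10⁶ J/kg, so a = −μ/(2ε) = 8.071×10⁶ m.
The apsides satisfy r_p + r_a = 2a, so the periapsis radius is 2a − r_a = 3.754×10⁶ m = 3753.8 km.
Periapsis altitude = 3753.8 − 3390 = 363.85 km.

periapsis altitude ≈ 364 km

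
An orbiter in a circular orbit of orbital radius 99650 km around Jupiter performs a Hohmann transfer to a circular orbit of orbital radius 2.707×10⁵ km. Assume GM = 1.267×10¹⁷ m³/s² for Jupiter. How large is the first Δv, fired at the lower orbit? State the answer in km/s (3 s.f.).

Δv ≈ 7.46 km/s

r₁ = 99650 km = 9.965×10⁷ m.
r₂ = 2.707×10⁵ km = 2.707×10⁸ m.
Transfer ellipse a_t = (r₁ + r₂)/2 = 1.852×10⁸ m.
At r₁: circular v_c1 = √(μ/r₁) = 35660 m/s; transfer-perijove v_p = √[μ(2/r₁ − 1/a_t)] = 43110 m/s.
Δv₁ = v_p − v_c1 = 7455 m/s.
= 7.455 km/s.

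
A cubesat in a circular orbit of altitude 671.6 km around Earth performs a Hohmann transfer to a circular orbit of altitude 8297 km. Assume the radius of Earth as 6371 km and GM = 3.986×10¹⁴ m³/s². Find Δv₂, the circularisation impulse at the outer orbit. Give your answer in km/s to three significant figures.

Δv ≈ 1.01 km/s

r₁ = 6371 + 671.6 = 7042.6 km = 7.0426×10⁶ m.
r₂ = 6371 + 8297 = 14668 km = 1.4668×10⁷ m.
Transfer ellipse a_t = (r₁ + r₂)/2 = 1.086×10⁷ m.
At r₁: circular v_c1 = √(μ/r₁) = 7523 m/s; transfer-perigee v_p = √[μ(2/r₁ − 1/a_t)] = 8745 m/s.
At r₂: circular v_c2 = √(μ/r₂) = 5213 m/s; transfer-apogee v_a = √[μ(2/r₂ − 1/a_t)] = 4199 m/s.
Δv₂ = v_c2 − v_a = 1014 m/s.
= 1.014 km/s.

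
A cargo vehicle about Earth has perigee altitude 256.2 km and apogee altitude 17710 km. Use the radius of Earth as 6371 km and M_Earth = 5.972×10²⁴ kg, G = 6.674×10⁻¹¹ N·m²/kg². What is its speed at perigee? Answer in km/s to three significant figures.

v ≈ 9.71 km/s

μ = GM = 6.674×10⁻¹¹ × 5.972×10²⁴ = 3.986×10¹⁴ m³/s².
r_p = 6371 + 256.2 = 6627.2 km = 6.6272×10⁶ m.
r_a = 6371 + 17710 = 24081 km = 2.4081×10⁷ m.
Semi-major axis a = (r_p + r_a)/2 = 15354 km = 1.535×10⁷ m.
Vis-viva: v² = μ(2/r − 1/a) = 3.986×10¹⁴ × (3.018×10⁻⁷ − 6.513×10⁻⁸) = 9.432×10⁷ m²/s².
v = 9712 m/s = 9.712 km/s.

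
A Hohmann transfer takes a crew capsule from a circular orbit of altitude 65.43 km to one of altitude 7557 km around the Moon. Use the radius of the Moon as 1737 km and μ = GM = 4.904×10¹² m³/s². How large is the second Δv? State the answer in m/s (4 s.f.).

Δv ≈ 312.4 m/s

r₁ = 1737 + 65.43 = 1802.4 km = 1.8024×10⁶ m.
r₂ = 1737 + 7557 = 9294.0 km = 9.2940×10⁶ m.
Transfer ellipse a_t = (r₁ + r₂)/2 = 5.548×10⁶ m.
At r₁: circular v_c1 = √(μ/r₁) = 1649 m/s; transfer-perilune v_p = √[μ(2/r₁ − 1/a_t)] = 2135 m/s.
At r₂: circular v_c2 = √(μ/r₂) = 726.4 m/s; transfer-apolune v_a = √[μ(2/r₂ − 1/a_t)] = 414.0 m/s.
Δv₂ = v_c2 − v_a = 312.4 m/s.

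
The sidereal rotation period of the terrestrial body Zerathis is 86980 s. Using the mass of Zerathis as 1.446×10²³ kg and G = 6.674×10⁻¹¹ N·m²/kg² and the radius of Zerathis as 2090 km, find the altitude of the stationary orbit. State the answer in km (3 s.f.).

h_sync ≈ 10200 km

μ = GM = 6.674×10⁻¹¹ × 1.446×10²³ = 9.651×10¹² m³/s².
A synchronous orbit has period T, so by Kepler's third law a = (μT²/4π²)^(1/3).
μT²/4π² = 9.651×10¹² × (8.698×10⁴)² / 39.48 = 1.849×10²¹ m³.
a = 1.227×10⁷ m = 12275 km.
Altitude h = a − R = 12275 − 2090 = 10185 km.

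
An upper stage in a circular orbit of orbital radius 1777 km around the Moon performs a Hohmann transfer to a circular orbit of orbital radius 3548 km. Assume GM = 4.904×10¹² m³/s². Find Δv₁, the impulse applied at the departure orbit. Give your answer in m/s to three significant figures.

Δv ≈ 256 m/s

r₁ = 1777 km = 1.777×10⁶ m.
r₂ = 3548 km = 3.548×10⁶ m.
Transfer ellipse a_t = (r₁ + r₂)/2 = 2.662×10⁶ m.
At r₁: circular v_c1 = √(μ/r₁) = 1661 m/s; transfer-perilune v_p = √[μ(2/r₁ − 1/a_t)] = 1918 m/s.
Δv₁ = v_p − v_c1 = 256.5 m/s.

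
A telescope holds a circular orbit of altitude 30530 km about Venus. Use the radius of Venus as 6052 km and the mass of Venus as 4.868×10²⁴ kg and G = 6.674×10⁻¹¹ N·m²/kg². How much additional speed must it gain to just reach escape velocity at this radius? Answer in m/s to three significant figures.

Δv ≈ 1230 m/s

μ = GM = 6.674×10⁻¹¹ × 4.868×10²⁴ = 3.249×10¹⁴ m³/s².
r = 6052 + 30530 = 36582 km = 3.6582×10⁷ m.
Circular speed v_c = √(μ/r) = 2980 m/s.
Escape speed v_esc = √(2μ/r) = √2 × v_c = 4215 m/s.
Δv = v_esc − v_c = 1234 m/s.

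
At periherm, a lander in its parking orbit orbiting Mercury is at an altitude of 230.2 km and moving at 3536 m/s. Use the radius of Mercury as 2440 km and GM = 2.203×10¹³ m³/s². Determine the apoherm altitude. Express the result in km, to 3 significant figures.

apoherm altitude ≈ 5910 km

r_p = 2440 + 230.2 = 2670.2 km = 2.670×10⁶ m.
Specific energy ε = v²/2 − μ/r = -1.999×10⁶ J/kg, so a = −μ/(2ε) = 5.511×10⁶ m.
The apsides satisfy r_p + r_a = 2a, so the apoherm radius is 2a − r_p = 8.352×10⁶ m = 8352.1 km.
Apoherm altitude = 8352.1 − 2440 = 5912.1 km.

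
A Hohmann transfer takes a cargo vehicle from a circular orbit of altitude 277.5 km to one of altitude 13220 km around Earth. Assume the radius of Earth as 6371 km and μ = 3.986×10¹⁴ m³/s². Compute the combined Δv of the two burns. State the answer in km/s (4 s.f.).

Δv_total ≈ 3.018 km/s

r₁ = 6371 + 277.5 = 6648.5 km = 6.6485×10⁶ m.
r₂ = 6371 + 13220 = 19591 km = 1.9591×10⁷ m.
Transfer ellipse a_t = (r₁ + r₂)/2 = 1.312×10⁷ m.
At r₁: circular v_c1 = √(μ/r₁) = 7743 m/s; transfer-perigee v_p = √[μ(2/r₁ − 1/a_t)] = 9462 m/s.
Δv₁ = v_p − v_c1 = 1719 m/s.
At r₂: circular v_c2 = √(μ/r₂) = 4511 m/s; transfer-apogee v_a = √[μ(2/r₂ − 1/a_t)] = 3211 m/s.
Δv₂ = v_c2 − v_a = 1300 m/s.
Total Δv = Δv₁ + Δv₂ = 3018 m/s = 3.018 km/s.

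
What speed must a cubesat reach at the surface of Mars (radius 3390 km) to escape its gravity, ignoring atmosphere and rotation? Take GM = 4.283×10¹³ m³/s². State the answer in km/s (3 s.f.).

r = R = 3.390×10⁶ m.
Escape speed v_esc = √(2μ/r) = √(2 × 4.283×10¹³ / 3.390×10⁶) = √(2.527×10⁷) = 5027 m/s.
= 5.027 km/s.

v_esc ≈ 5.03 km/s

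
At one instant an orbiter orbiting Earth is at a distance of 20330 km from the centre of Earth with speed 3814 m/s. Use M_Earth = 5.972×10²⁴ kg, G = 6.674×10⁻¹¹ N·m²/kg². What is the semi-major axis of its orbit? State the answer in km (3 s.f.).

μ = GM = 6.674×10⁻¹¹ × 5.972×10²⁴ = 3.986×10¹⁴ m³/s².
r = 2.033×10⁷ m.
Specific orbital energy ε = v²/2 − μ/r = (3814)²/2 − 3.986×10¹⁴/2.033×10⁷ = -1.233×10⁷ J/kg.
Since ε = −μ/(2a), a = −μ/(2ε) = 1.616×10⁷ m = 16160 km.

a ≈ 16200 km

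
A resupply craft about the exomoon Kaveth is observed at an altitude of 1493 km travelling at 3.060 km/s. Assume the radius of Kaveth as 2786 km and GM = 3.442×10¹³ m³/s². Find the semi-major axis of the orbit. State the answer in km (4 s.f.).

r = 2786 + 1493 = 4279.0 km = 4.279×10⁶ m.
Specific orbital energy ε = v²/2 − μ/r = (3060)²/2 − 3.442×10¹³/4.279×10⁶ = -3.362×10⁶ J/kg.
Since ε = −μ/(2a), a = −μ/(2ε) = 5.119×10⁶ m = 5118.8 km.

a ≈ 5119 km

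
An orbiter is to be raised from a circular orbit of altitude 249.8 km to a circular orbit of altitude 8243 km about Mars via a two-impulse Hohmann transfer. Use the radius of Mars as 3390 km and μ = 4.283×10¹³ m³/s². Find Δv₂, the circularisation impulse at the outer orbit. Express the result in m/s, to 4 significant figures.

r₁ = 3390 + 249.8 = 3639.8 km = 3.6398×10⁶ m.
r₂ = 3390 + 8243 = 11633 km = 1.1633×10⁷ m.
Transfer ellipse a_t = (r₁ + r₂)/2 = 7.636×10⁶ m.
At r₁: circular v_c1 = √(μ/r₁) = 3430 m/s; transfer-periapsis v_p = √[μ(2/r₁ − 1/a_t)] = 4234 m/s.
At r₂: circular v_c2 = √(μ/r₂) = 1919 m/s; transfer-apoapsis v_a = √[μ(2/r₂ − 1/a_t)] = 1325 m/s.
Δv₂ = v_c2 − v_a = 594.1 m/s.

Δv ≈ 594.1 m/s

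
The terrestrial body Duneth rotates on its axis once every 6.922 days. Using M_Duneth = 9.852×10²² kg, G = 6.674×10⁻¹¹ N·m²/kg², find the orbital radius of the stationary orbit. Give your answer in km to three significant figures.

μ = GM = 6.674×10⁻¹¹ × 9.852×10²² = 6.575×10¹² m³/s².
T = 6.922 days = 5.981×10⁵ s.
A synchronous orbit has period T, so by Kepler's third law a = (μT²/4π²)^(1/3).
μT²/4π² = 6.575×10¹² × (5.981×10⁵)² / 39.48 = 5.957×10²² m³.
a = 3.906×10⁷ m = 39055 km.

r_sync ≈ 39100 km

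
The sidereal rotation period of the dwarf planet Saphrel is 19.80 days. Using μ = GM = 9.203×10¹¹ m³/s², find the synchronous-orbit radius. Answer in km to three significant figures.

r_sync ≈ 40900 km

T = 19.80 days = 1.711×10⁶ s.
A synchronous orbit has period T, so by Kepler's third law a = (μT²/4π²)^(1/3).
μT²/4π² = 9.203×10¹¹ × (1.711×10⁶)² / 39.48 = 6.822×10²² m³.
a = 4.086×10⁷ m = 40861 km.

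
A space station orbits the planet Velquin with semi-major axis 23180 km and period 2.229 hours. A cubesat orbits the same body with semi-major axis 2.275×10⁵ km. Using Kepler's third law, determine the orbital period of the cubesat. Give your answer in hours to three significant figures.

Kepler's third law: T² ∝ a³, so T₂ = T₁ (a₂/a₁)^(3/2).
a₂/a₁ = 9.814, (a₂/a₁)^(3/2) = 30.75.
T₂ = 2.229 × 30.75 = 68.53 hours.

T₂ ≈ 68.5 hours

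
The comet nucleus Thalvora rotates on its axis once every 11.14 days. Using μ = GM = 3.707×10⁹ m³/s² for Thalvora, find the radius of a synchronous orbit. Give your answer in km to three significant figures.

r_sync ≈ 4430 km

T = 11.14 days = 9.625×10⁵ s.
A synchronous orbit has period T, so by Kepler's third law a = (μT²/4π²)^(1/3).
μT²/4π² = 3.707×10⁹ × (9.625×10⁵)² / 39.48 = 8.699×10¹⁹ m³.
a = 4.431×10⁶ m = 4430.8 km.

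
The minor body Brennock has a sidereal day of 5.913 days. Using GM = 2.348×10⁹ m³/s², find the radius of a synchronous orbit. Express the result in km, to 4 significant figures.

T = 5.913 days = 5.109×10⁵ s.
A synchronous orbit has period T, so by Kepler's third law a = (μT²/4π²)^(1/3).
μT²/4π² = 2.348×10⁹ × (5.109×10⁵)² / 39.48 = 1.552×10¹⁹ m³.
a = 2.495×10⁶ m = 2494.6 km.

r_sync ≈ 2495 km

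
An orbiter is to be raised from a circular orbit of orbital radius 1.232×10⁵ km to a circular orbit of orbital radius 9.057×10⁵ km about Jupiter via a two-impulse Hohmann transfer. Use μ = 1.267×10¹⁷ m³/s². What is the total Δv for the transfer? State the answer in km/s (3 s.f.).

r₁ = 1.232×10⁵ km = 1.232×10⁸ m.
r₂ = 9.057×10⁵ km = 9.057×10⁸ m.
Transfer ellipse a_t = (r₁ + r₂)/2 = 5.144×10⁸ m.
At r₁: circular v_c1 = √(μ/r₁) = 32070 m/s; transfer-perijove v_p = √[μ(2/r₁ − 1/a_t)] = 42550 m/s.
Δv₁ = v_p − v_c1 = 10480 m/s.
At r₂: circular v_c2 = √(μ/r₂) = 11830 m/s; transfer-apojove v_a = √[μ(2/r₂ − 1/a_t)] = 5788 m/s.
Δv₂ = v_c2 − v_a = 6040 m/s.
Total Δv = Δv₁ + Δv₂ = 16520 m/s = 16.52 km/s.

Δv_total ≈ 16.5 km/s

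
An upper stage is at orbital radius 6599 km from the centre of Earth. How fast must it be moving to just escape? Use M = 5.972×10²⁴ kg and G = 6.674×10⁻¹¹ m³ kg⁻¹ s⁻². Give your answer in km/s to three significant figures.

v_esc ≈ 11.0 km/s

μ = GM = 6.674×10⁻¹¹ × 5.972×10²⁴ = 3.986×10¹⁴ m³/s².
r = 6599 km = 6.599×10⁶ m.
Escape speed v_esc = √(2μ/r) = √(2 × 3.986×10¹⁴ / 6.599×10⁶) = √(1.208×10⁸) = 10990 m/s.
= 10.99 km/s.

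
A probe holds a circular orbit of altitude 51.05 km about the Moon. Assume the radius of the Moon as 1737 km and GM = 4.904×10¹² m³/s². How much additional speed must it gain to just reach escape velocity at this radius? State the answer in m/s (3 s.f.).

Δv ≈ 686 m/s

r = 1737 + 51.05 = 1788.0 km = 1.7880×10⁶ m.
Circular speed v_c = √(μ/r) = 1656 m/s.
Escape speed v_esc = √(2μ/r) = √2 × v_c = 2342 m/s.
Δv = v_esc − v_c = 686.0 m/s.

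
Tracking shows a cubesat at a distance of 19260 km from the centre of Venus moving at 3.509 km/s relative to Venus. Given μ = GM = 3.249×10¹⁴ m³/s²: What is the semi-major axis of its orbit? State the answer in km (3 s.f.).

a ≈ 15200 km

r = 1.926×10⁷ m.
Specific orbital energy ε = v²/2 − μ/r = (3509)²/2 − 3.249×10¹⁴/1.926×10⁷ = -1.071×10⁷ J/kg.
Since ε = −μ/(2a), a = −μ/(2ε) = 1.516×10⁷ m = 15164 km.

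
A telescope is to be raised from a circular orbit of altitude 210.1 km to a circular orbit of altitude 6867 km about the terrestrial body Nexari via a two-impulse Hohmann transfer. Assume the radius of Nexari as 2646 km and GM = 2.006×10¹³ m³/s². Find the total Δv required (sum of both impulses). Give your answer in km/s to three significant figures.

Δv_total ≈ 1.10 km/s

r₁ = 2646 + 210.1 = 2856.1 km = 2.8561×10⁶ m.
r₂ = 2646 + 6867 = 9513.0 km = 9.5130×10⁶ m.
Transfer ellipse a_t = (r₁ + r₂)/2 = 6.185×10⁶ m.
At r₁: circular v_c1 = √(μ/r₁) = 2650 m/s; transfer-periapsis v_p = √[μ(2/r₁ − 1/a_t)] = 3287 m/s.
Δv₁ = v_p − v_c1 = 636.7 m/s.
At r₂: circular v_c2 = √(μ/r₂) = 1452 m/s; transfer-apoapsis v_a = √[μ(2/r₂ − 1/a_t)] = 986.8 m/s.
Δv₂ = v_c2 − v_a = 465.3 m/s.
Total Δv = Δv₁ + Δv₂ = 1102 m/s = 1.102 km/s.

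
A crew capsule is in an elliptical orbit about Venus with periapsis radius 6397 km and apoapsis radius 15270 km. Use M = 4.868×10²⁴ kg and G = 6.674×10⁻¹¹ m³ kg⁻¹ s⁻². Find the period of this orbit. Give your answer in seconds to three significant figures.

T ≈ 12400 seconds

μ = GM = 6.674×10⁻¹¹ × 4.868×10²⁴ = 3.249×10¹⁴ m³/s².
Semi-major axis a = (r_p + r_a)/2 = (6397.0 + 15270)/2 = 10834 km = 1.083×10⁷ m.
By Kepler's third law T = 2π√(a³/μ) = 2π × 1.978×10³ = 1.243×10⁴ s.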